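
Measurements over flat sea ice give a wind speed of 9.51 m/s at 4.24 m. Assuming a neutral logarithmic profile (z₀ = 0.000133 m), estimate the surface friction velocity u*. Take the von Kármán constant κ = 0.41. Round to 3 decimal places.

u* ≈ 0.376 m/s

Log law: V(z) = (u*/κ) · ln(z/z₀) ⇒ u* = κ · V / ln(z/z₀)
u* = 0.41 × 9.51 / ln(4.24/0.000133) = 0.41 × 9.51 / 10.3697
   = 3.8991 / 10.3697 = 0.3760 m/s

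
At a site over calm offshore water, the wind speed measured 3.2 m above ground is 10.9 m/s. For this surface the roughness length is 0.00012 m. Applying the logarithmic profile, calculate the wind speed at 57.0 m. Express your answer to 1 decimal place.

Log law: V(z) ∝ ln(z/z₀), so V₂/V₁ = ln(z₂/z₀) / ln(z₁/z₀).
ln(57.0/0.00012) = 13.0711, ln(3.2/0.00012) = 10.1912
V₂ = 10.9 × 13.0711/10.1912 = 10.9 × 1.2826 = 13.9802 m/s

14.0 m/s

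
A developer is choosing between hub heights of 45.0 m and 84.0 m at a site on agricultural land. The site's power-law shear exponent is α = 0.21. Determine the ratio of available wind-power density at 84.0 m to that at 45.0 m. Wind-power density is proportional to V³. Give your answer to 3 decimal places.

1.482

Speed ratio: V_B/V_A = (z_B/z_A)^α = (84.0/45.0)^0.21 = (1.8667)^0.21 = 1.14005
Power-density ratio: P_B/P_A = (V_B/V_A)³ = (1.14005)³ = 1.48174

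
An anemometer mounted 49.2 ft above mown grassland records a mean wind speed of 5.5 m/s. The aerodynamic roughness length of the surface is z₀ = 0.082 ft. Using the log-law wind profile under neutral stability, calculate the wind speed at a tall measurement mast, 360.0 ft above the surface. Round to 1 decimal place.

7.2 m/s

Log law: V(z) ∝ ln(z/z₀), so V₂/V₁ = ln(z₂/z₀) / ln(z₁/z₀).
ln(360.0/0.082) = 8.3871, ln(49.2/0.082) = 6.3969
V₂ = 5.5 × 8.3871/6.3969 = 5.5 × 1.3111 = 7.2112 m/s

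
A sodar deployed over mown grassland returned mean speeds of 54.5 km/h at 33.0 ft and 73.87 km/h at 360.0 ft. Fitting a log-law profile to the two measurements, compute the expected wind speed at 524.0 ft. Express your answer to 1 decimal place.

76.9 km/h

Log law: V ∝ ln(z/z₀). From the pair, with r = V₁/V₂ = 0.73778,
ln z₀ = (ln z₁ − r·ln z₂)/(1 − r) = (3.4965 − 0.73778×5.8861)/0.26222 = -3.2269 → z₀ = 0.03968 ft
V₃ = V₁ · ln(z₃/z₀)/ln(z₁/z₀) = 54.5 × 9.4884/6.7234 = 76.9129 km/h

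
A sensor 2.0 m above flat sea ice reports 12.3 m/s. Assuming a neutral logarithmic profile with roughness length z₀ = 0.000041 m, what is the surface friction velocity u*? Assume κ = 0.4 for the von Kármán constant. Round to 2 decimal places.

Log law: V(z) = (u*/κ) · ln(z/z₀) ⇒ u* = κ · V / ln(z/z₀)
u* = 0.4 × 12.3 / ln(2.0/0.000041) = 0.4 × 12.3 / 10.7951
   = 4.9200 / 10.7951 = 0.4558 m/s

u* ≈ 0.46 m/s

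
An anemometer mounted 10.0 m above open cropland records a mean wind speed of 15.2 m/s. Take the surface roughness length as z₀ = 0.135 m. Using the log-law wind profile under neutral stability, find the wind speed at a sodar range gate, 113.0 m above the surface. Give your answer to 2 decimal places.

23.76 m/s

Log law: V(z) ∝ ln(z/z₀), so V₂/V₁ = ln(z₂/z₀) / ln(z₁/z₀).
ln(113.0/0.135) = 6.7299, ln(10.0/0.135) = 4.3051
V₂ = 15.2 × 6.7299/4.3051 = 15.2 × 1.5632 = 23.7613 m/s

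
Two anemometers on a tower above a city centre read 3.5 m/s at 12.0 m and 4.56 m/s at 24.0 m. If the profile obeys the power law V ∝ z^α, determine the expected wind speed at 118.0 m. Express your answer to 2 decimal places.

8.37 m/s

First find α: α = ln(V₂/V₁)/ln(z₂/z₁) = ln(4.56/3.5)/ln(24.0/12.0) = 0.26456/0.69315 = 0.3817
Extrapolate from 24.0 m to 118.0 m: V₃ = 4.56 × (118.0/24.0)^0.3817 = 4.56 × 1.8365 = 8.3745 m/s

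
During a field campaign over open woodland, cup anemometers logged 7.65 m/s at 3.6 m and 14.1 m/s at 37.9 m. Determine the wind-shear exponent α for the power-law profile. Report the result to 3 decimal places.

α ≈ 0.260

Power law: V₂/V₁ = (z₂/z₁)^α ⇒ α = ln(V₂/V₁) / ln(z₂/z₁)
α = ln(14.1/7.65) / ln(37.9/3.6) = ln(1.8431) / ln(10.5278)
  = 0.61147 / 2.35402 = 0.25976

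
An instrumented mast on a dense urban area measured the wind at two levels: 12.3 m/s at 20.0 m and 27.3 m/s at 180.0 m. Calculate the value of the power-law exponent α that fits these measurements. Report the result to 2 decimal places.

Power law: V₂/V₁ = (z₂/z₁)^α ⇒ α = ln(V₂/V₁) / ln(z₂/z₁)
α = ln(27.3/12.3) / ln(180.0/20.0) = ln(2.2195) / ln(9.0000)
  = 0.79729 / 2.19722 = 0.36286

α ≈ 0.36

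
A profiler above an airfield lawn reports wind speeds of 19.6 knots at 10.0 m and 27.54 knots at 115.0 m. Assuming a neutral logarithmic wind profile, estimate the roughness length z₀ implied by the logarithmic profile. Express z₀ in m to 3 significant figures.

z₀ ≈ 0.0241 m

Log law: V(z) ∝ ln(z/z₀). With r = V₁/V₂ = 19.6/27.54 = 0.71169,
r · ln(z₂/z₀) = ln(z₁/z₀) ⇒ ln z₀ = (ln z₁ − r·ln z₂)/(1 − r)
ln z₀ = (2.30259 − 0.71169×4.74493) / 0.28831 = -3.7264
z₀ = exp(-3.7264) = 0.02408 m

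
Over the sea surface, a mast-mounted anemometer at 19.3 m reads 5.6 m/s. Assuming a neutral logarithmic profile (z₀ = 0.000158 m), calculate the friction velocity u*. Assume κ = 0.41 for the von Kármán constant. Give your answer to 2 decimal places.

u* ≈ 0.20 m/s

Log law: V(z) = (u*/κ) · ln(z/z₀) ⇒ u* = κ · V / ln(z/z₀)
u* = 0.41 × 5.6 / ln(19.3/0.000158) = 0.41 × 5.6 / 11.7130
   = 2.2960 / 11.7130 = 0.1960 m/s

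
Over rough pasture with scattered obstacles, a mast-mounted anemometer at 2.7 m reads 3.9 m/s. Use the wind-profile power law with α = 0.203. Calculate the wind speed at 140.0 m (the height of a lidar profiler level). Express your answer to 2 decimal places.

8.69 m/s

Power-law profile: V₂ = V₁ · (z₂/z₁)^α
V₂ = 3.9 × (140.0/2.7)^0.203 = 3.9 × (51.8519)^0.203
    = 3.9 × 2.2289 = 8.6928 m/s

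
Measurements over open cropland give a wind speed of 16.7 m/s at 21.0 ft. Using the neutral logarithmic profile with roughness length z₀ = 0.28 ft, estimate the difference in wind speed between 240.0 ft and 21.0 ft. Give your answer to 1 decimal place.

9.4 m/s

Log law: V₂ = V₁ · ln(z₂/z₀)/ln(z₁/z₀) = 16.7 × 6.7536/4.3175 = 26.1229 m/s
ΔV = 26.1229 − 16.7 = 9.4229 m/s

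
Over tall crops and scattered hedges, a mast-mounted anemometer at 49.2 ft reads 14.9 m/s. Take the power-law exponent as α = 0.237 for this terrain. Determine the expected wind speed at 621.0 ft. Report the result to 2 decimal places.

27.17 m/s

Power-law profile: V₂ = V₁ · (z₂/z₁)^α
V₂ = 14.9 × (621.0/49.2)^0.237 = 14.9 × (12.6220)^0.237
    = 14.9 × 1.8238 = 27.1740 m/s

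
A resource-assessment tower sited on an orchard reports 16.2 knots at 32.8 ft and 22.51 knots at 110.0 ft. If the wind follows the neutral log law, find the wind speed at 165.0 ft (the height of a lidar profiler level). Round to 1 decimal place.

Log law: V ∝ ln(z/z₀). From the pair, with r = V₁/V₂ = 0.71968,
ln z₀ = (ln z₁ − r·ln z₂)/(1 − r) = (3.4904 − 0.71968×4.7005)/0.28032 = 0.3838 → z₀ = 1.468 ft
V₃ = V₁ · ln(z₃/z₀)/ln(z₁/z₀) = 16.2 × 4.7221/3.1066 = 24.6244 knots

24.6 knots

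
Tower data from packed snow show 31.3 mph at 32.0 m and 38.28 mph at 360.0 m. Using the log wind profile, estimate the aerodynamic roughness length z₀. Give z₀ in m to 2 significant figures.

z₀ ≈ 0.00062 m

Log law: V(z) ∝ ln(z/z₀). With r = V₁/V₂ = 31.3/38.28 = 0.81766,
r · ln(z₂/z₀) = ln(z₁/z₀) ⇒ ln z₀ = (ln z₁ − r·ln z₂)/(1 − r)
ln z₀ = (3.46574 − 0.81766×5.88610) / 0.18234 = -7.3878
z₀ = exp(-7.3878) = 0.0006188 m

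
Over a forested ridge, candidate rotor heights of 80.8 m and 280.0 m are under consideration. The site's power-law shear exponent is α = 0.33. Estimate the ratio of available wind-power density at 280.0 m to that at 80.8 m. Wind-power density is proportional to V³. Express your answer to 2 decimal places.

Speed ratio: V_B/V_A = (z_B/z_A)^α = (280.0/80.8)^0.33 = (3.4653)^0.33 = 1.50701
Power-density ratio: P_B/P_A = (V_B/V_A)³ = (1.50701)³ = 3.42255

3.42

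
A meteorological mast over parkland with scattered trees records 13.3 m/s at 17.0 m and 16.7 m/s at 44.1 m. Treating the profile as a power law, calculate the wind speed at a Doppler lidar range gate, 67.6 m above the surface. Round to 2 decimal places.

18.49 m/s

First find α: α = ln(V₂/V₁)/ln(z₂/z₁) = ln(16.7/13.3)/ln(44.1/17.0) = 0.22764/0.95325 = 0.2388
Extrapolate from 44.1 m to 67.6 m: V₃ = 16.7 × (67.6/44.1)^0.2388 = 16.7 × 1.1074 = 18.4934 m/s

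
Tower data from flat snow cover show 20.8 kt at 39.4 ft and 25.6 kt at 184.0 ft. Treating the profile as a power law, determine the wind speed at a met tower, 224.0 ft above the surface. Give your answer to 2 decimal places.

26.29 kt

First find α: α = ln(V₂/V₁)/ln(z₂/z₁) = ln(25.6/20.8)/ln(184.0/39.4) = 0.20764/1.54117 = 0.1347
Extrapolate from 184.0 ft to 224.0 ft: V₃ = 25.6 × (224.0/184.0)^0.1347 = 25.6 × 1.0269 = 26.2875 kt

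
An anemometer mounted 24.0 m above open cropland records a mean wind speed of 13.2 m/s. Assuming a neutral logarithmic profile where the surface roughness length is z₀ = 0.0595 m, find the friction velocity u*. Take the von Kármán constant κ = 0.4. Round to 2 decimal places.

Log law: V(z) = (u*/κ) · ln(z/z₀) ⇒ u* = κ · V / ln(z/z₀)
u* = 0.4 × 13.2 / ln(24.0/0.0595) = 0.4 × 13.2 / 5.9998
   = 5.2800 / 5.9998 = 0.8800 m/s

u* ≈ 0.88 m/s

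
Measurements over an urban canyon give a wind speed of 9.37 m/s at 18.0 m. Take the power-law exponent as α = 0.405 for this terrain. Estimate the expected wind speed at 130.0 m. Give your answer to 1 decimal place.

20.9 m/s

Power-law profile: V₂ = V₁ · (z₂/z₁)^α
V₂ = 9.37 × (130.0/18.0)^0.405 = 9.37 × (7.2222)^0.405
    = 9.37 × 2.2272 = 20.8690 m/s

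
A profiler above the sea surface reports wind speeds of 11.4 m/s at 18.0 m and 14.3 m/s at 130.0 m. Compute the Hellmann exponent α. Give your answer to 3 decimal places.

α ≈ 0.115

Power law: V₂/V₁ = (z₂/z₁)^α ⇒ α = ln(V₂/V₁) / ln(z₂/z₁)
α = ln(14.3/11.4) / ln(130.0/18.0) = ln(1.2544) / ln(7.2222)
  = 0.22665 / 1.97716 = 0.11463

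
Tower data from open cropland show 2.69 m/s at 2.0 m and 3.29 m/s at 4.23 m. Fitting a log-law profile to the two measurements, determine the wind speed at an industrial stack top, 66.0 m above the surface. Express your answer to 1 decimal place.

Log law: V ∝ ln(z/z₀). From the pair, with r = V₁/V₂ = 0.81763,
ln z₀ = (ln z₁ − r·ln z₂)/(1 − r) = (0.6931 − 0.81763×1.4422)/0.18237 = -2.6651 → z₀ = 0.06959 m
V₃ = V₁ · ln(z₃/z₀)/ln(z₁/z₀) = 2.69 × 6.8548/3.3583 = 5.4907 m/s

5.5 m/s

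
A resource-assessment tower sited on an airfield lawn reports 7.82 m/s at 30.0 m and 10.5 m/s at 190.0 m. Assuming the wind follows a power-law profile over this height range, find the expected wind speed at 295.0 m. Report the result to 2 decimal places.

11.26 m/s

First find α: α = ln(V₂/V₁)/ln(z₂/z₁) = ln(10.5/7.82)/ln(190.0/30.0) = 0.29469/1.84583 = 0.1597
Extrapolate from 190.0 m to 295.0 m: V₃ = 10.5 × (295.0/190.0)^0.1597 = 10.5 × 1.0728 = 11.2640 m/s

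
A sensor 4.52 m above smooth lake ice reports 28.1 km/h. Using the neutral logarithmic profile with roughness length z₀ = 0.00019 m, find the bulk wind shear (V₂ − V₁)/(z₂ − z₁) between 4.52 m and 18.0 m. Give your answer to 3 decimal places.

0.286 km/h/m

Log law: V₂ = V₁ · ln(z₂/z₀)/ln(z₁/z₀) = 28.1 × 11.4589/10.0770 = 31.9534 km/h
ΔV/Δz = (31.9534 − 28.1)/(18.0 − 4.52) = 3.8534/13.4800 = 0.28586 km/h/m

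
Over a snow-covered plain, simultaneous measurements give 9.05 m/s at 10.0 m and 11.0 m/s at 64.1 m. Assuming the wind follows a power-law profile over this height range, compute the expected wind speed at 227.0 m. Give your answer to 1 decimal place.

First find α: α = ln(V₂/V₁)/ln(z₂/z₁) = ln(11.0/9.05)/ln(64.1/10.0) = 0.19513/1.85786 = 0.1050
Extrapolate from 64.1 m to 227.0 m: V₃ = 11.0 × (227.0/64.1)^0.1050 = 11.0 × 1.1420 = 12.5624 m/s

12.6 m/s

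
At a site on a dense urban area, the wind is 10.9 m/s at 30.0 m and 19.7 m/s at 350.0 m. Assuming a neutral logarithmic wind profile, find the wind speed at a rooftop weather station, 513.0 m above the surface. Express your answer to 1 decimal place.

21.1 m/s

Log law: V ∝ ln(z/z₀). From the pair, with r = V₁/V₂ = 0.55330,
ln z₀ = (ln z₁ − r·ln z₂)/(1 − r) = (3.4012 − 0.55330×5.8579)/0.44670 = 0.3582 → z₀ = 1.431 m
V₃ = V₁ · ln(z₃/z₀)/ln(z₁/z₀) = 10.9 × 5.8821/3.0430 = 21.0695 m/s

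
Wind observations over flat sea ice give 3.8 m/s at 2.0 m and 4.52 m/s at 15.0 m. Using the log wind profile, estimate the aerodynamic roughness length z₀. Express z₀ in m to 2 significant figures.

Log law: V(z) ∝ ln(z/z₀). With r = V₁/V₂ = 3.8/4.52 = 0.84071,
r · ln(z₂/z₀) = ln(z₁/z₀) ⇒ ln z₀ = (ln z₁ − r·ln z₂)/(1 − r)
ln z₀ = (0.69315 − 0.84071×2.70805) / 0.15929 = -9.9411
z₀ = exp(-9.9411) = 0.00004816 m

z₀ ≈ 0.000048 m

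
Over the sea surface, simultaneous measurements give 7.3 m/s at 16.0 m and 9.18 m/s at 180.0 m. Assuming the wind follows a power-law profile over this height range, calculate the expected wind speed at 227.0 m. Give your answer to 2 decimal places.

First find α: α = ln(V₂/V₁)/ln(z₂/z₁) = ln(9.18/7.3)/ln(180.0/16.0) = 0.22915/2.42037 = 0.0947
Extrapolate from 180.0 m to 227.0 m: V₃ = 9.18 × (227.0/180.0)^0.0947 = 9.18 × 1.0222 = 9.3839 m/s

9.38 m/s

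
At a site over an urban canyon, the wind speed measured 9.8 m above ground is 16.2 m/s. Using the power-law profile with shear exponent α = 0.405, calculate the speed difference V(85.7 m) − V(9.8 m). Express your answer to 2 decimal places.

22.79 m/s

Power law: V₂ = V₁ · (z₂/z₁)^α = 16.2 × (8.7449)^0.405 = 38.9875 m/s
ΔV = 38.9875 − 16.2 = 22.7875 m/s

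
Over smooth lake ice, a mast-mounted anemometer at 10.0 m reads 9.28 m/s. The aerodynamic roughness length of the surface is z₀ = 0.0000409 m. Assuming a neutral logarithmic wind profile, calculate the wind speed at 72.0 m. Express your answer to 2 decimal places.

10.76 m/s

Log law: V(z) ∝ ln(z/z₀), so V₂/V₁ = ln(z₂/z₀) / ln(z₁/z₀).
ln(72.0/0.0000409) = 14.3810, ln(10.0/0.0000409) = 12.4070
V₂ = 9.28 × 14.3810/12.4070 = 9.28 × 1.1591 = 10.7565 m/s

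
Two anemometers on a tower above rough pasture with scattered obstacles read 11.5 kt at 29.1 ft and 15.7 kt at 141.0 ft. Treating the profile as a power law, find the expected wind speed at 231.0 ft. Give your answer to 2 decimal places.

17.31 kt

First find α: α = ln(V₂/V₁)/ln(z₂/z₁) = ln(15.7/11.5)/ln(141.0/29.1) = 0.31131/1.57802 = 0.1973
Extrapolate from 141.0 ft to 231.0 ft: V₃ = 15.7 × (231.0/141.0)^0.1973 = 15.7 × 1.1023 = 17.3059 kt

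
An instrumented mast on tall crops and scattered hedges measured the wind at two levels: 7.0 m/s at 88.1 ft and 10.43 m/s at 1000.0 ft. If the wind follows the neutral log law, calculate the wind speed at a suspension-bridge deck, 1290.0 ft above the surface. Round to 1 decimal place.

10.8 m/s

Log law: V ∝ ln(z/z₀). From the pair, with r = V₁/V₂ = 0.67114,
ln z₀ = (ln z₁ − r·ln z₂)/(1 − r) = (4.4785 − 0.67114×6.9078)/0.32886 = -0.4792 → z₀ = 0.6192 ft
V₃ = V₁ · ln(z₃/z₀)/ln(z₁/z₀) = 7.0 × 7.6416/4.9577 = 10.7895 m/s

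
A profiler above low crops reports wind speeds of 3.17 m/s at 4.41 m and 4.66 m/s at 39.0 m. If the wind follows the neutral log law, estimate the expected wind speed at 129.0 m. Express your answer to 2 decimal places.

5.48 m/s

Log law: V ∝ ln(z/z₀). From the pair, with r = V₁/V₂ = 0.68026,
ln z₀ = (ln z₁ − r·ln z₂)/(1 − r) = (1.4839 − 0.68026×3.6636)/0.31974 = -3.1534 → z₀ = 0.04270 m
V₃ = V₁ · ln(z₃/z₀)/ln(z₁/z₀) = 3.17 × 8.0133/4.6373 = 5.4777 m/s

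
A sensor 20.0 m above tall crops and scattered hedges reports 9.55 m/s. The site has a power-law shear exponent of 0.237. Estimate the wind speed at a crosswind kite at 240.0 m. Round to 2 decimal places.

17.21 m/s

Power-law profile: V₂ = V₁ · (z₂/z₁)^α
V₂ = 9.55 × (240.0/20.0)^0.237 = 9.55 × (12.0000)^0.237
    = 9.55 × 1.8020 = 17.2095 m/s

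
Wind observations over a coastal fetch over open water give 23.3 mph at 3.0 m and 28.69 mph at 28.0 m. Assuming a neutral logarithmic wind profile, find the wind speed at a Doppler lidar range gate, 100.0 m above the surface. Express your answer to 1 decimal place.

31.8 mph

Log law: V ∝ ln(z/z₀). From the pair, with r = V₁/V₂ = 0.81213,
ln z₀ = (ln z₁ − r·ln z₂)/(1 − r) = (1.0986 − 0.81213×3.3322)/0.18787 = -8.5568 → z₀ = 0.0001922 m
V₃ = V₁ · ln(z₃/z₀)/ln(z₁/z₀) = 23.3 × 13.1620/9.6554 = 31.7619 mph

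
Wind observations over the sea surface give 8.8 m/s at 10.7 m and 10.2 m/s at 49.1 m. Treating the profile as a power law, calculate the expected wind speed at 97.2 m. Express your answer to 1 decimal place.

10.9 m/s

First find α: α = ln(V₂/V₁)/ln(z₂/z₁) = ln(10.2/8.8)/ln(49.1/10.7) = 0.14764/1.52362 = 0.0969
Extrapolate from 49.1 m to 97.2 m: V₃ = 10.2 × (97.2/49.1)^0.0969 = 10.2 × 1.0684 = 10.8978 m/s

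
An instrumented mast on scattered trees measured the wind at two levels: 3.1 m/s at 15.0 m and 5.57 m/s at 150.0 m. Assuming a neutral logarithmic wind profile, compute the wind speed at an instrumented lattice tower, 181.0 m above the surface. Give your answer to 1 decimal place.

Log law: V ∝ ln(z/z₀). From the pair, with r = V₁/V₂ = 0.55655,
ln z₀ = (ln z₁ − r·ln z₂)/(1 − r) = (2.7081 − 0.55655×5.0106)/0.44345 = -0.1818 → z₀ = 0.8337 m
V₃ = V₁ · ln(z₃/z₀)/ln(z₁/z₀) = 3.1 × 5.3803/2.8899 = 5.7715 m/s

5.8 m/s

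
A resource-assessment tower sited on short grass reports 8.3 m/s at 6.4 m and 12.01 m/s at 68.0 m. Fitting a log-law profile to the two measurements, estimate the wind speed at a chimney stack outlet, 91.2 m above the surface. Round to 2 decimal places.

12.47 m/s

Log law: V ∝ ln(z/z₀). From the pair, with r = V₁/V₂ = 0.69109,
ln z₀ = (ln z₁ − r·ln z₂)/(1 − r) = (1.8563 − 0.69109×4.2195)/0.30891 = -3.4307 → z₀ = 0.03237 m
V₃ = V₁ · ln(z₃/z₀)/ln(z₁/z₀) = 8.3 × 7.9437/5.2870 = 12.4708 m/s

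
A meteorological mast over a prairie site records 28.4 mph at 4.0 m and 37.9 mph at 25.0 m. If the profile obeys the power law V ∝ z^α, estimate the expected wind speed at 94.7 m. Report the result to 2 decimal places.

First find α: α = ln(V₂/V₁)/ln(z₂/z₁) = ln(37.9/28.4)/ln(25.0/4.0) = 0.28856/1.83258 = 0.1575
Extrapolate from 25.0 m to 94.7 m: V₃ = 37.9 × (94.7/25.0)^0.1575 = 37.9 × 1.2333 = 46.7430 mph

46.74 mph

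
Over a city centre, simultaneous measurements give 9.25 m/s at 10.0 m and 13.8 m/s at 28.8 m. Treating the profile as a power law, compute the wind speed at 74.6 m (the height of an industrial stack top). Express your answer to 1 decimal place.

First find α: α = ln(V₂/V₁)/ln(z₂/z₁) = ln(13.8/9.25)/ln(28.8/10.0) = 0.40005/1.05779 = 0.3782
Extrapolate from 28.8 m to 74.6 m: V₃ = 13.8 × (74.6/28.8)^0.3782 = 13.8 × 1.4333 = 19.7789 m/s

19.8 m/s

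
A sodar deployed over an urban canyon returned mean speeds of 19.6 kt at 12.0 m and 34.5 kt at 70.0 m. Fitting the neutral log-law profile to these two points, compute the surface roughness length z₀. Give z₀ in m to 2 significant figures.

z₀ ≈ 1.2 m

Log law: V(z) ∝ ln(z/z₀). With r = V₁/V₂ = 19.6/34.5 = 0.56812,
r · ln(z₂/z₀) = ln(z₁/z₀) ⇒ ln z₀ = (ln z₁ − r·ln z₂)/(1 − r)
ln z₀ = (2.48491 − 0.56812×4.24850) / 0.43188 = 0.1650
z₀ = exp(0.1650) = 1.179 m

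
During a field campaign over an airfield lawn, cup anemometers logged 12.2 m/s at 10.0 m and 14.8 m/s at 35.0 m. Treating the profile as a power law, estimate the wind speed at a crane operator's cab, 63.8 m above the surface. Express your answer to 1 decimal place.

16.2 m/s

First find α: α = ln(V₂/V₁)/ln(z₂/z₁) = ln(14.8/12.2)/ln(35.0/10.0) = 0.19319/1.25276 = 0.1542
Extrapolate from 35.0 m to 63.8 m: V₃ = 14.8 × (63.8/35.0)^0.1542 = 14.8 × 1.0970 = 16.2358 m/s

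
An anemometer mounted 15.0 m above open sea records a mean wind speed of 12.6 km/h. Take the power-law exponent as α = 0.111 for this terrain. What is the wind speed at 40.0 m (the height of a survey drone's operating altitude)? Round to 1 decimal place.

Power-law profile: V₂ = V₁ · (z₂/z₁)^α
V₂ = 12.6 × (40.0/15.0)^0.111 = 12.6 × (2.6667)^0.111
    = 12.6 × 1.1150 = 14.0492 km/h

14.0 km/h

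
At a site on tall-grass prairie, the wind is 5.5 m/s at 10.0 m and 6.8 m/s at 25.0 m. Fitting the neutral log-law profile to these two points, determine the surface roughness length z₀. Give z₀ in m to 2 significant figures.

Log law: V(z) ∝ ln(z/z₀). With r = V₁/V₂ = 5.5/6.8 = 0.80882,
r · ln(z₂/z₀) = ln(z₁/z₀) ⇒ ln z₀ = (ln z₁ − r·ln z₂)/(1 − r)
ln z₀ = (2.30259 − 0.80882×3.21888) / 0.19118 = -1.5740
z₀ = exp(-1.5740) = 0.2072 m

z₀ ≈ 0.21 m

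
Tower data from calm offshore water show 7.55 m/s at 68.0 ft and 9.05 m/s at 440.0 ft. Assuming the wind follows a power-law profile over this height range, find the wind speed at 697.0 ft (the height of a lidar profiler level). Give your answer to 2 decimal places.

First find α: α = ln(V₂/V₁)/ln(z₂/z₁) = ln(9.05/7.55)/ln(440.0/68.0) = 0.18122/1.86727 = 0.0970
Extrapolate from 440.0 ft to 697.0 ft: V₃ = 9.05 × (697.0/440.0)^0.0970 = 9.05 × 1.0457 = 9.4632 m/s

9.46 m/s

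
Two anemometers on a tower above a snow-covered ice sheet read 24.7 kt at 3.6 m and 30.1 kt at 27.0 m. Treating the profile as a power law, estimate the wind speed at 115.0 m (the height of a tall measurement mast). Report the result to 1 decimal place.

First find α: α = ln(V₂/V₁)/ln(z₂/z₁) = ln(30.1/24.7)/ln(27.0/3.6) = 0.19772/2.01490 = 0.0981
Extrapolate from 27.0 m to 115.0 m: V₃ = 30.1 × (115.0/27.0)^0.0981 = 30.1 × 1.1528 = 34.6995 kt

34.7 kt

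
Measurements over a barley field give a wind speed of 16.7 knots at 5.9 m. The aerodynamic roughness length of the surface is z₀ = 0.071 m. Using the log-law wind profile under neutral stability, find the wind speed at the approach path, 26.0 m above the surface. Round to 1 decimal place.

22.3 knots

Log law: V(z) ∝ ln(z/z₀), so V₂/V₁ = ln(z₂/z₀) / ln(z₁/z₀).
ln(26.0/0.071) = 5.9032, ln(5.9/0.071) = 4.4200
V₂ = 16.7 × 5.9032/4.4200 = 16.7 × 1.3356 = 22.3037 knots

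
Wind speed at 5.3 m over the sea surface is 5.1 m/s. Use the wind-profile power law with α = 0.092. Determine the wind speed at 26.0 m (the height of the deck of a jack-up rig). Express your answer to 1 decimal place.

Power-law profile: V₂ = V₁ · (z₂/z₁)^α
V₂ = 5.1 × (26.0/5.3)^0.092 = 5.1 × (4.9057)^0.092
    = 5.1 × 1.1576 = 5.9036 m/s

5.9 m/s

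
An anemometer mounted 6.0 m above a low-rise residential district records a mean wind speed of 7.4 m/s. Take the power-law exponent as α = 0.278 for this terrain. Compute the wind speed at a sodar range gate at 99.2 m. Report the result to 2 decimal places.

Power-law profile: V₂ = V₁ · (z₂/z₁)^α
V₂ = 7.4 × (99.2/6.0)^0.278 = 7.4 × (16.5333)^0.278
    = 7.4 × 2.1812 = 16.1412 m/s

16.14 m/s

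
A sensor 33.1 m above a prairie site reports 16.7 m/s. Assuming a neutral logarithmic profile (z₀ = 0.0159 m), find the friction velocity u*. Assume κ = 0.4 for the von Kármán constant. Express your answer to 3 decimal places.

Log law: V(z) = (u*/κ) · ln(z/z₀) ⇒ u* = κ · V / ln(z/z₀)
u* = 0.4 × 16.7 / ln(33.1/0.0159) = 0.4 × 16.7 / 7.6410
   = 6.6800 / 7.6410 = 0.8742 m/s

u* ≈ 0.874 m/s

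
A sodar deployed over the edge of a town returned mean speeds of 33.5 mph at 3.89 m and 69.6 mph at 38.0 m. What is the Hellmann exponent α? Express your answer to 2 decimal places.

α ≈ 0.32

Power law: V₂/V₁ = (z₂/z₁)^α ⇒ α = ln(V₂/V₁) / ln(z₂/z₁)
α = ln(69.6/33.5) / ln(38.0/3.89) = ln(2.0776) / ln(9.7686)
  = 0.73122 / 2.27918 = 0.32083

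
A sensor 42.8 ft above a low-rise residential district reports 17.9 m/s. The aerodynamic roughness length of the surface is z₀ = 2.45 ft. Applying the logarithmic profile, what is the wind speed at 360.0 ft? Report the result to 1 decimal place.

31.2 m/s

Log law: V(z) ∝ ln(z/z₀), so V₂/V₁ = ln(z₂/z₀) / ln(z₁/z₀).
ln(360.0/2.45) = 4.9900, ln(42.8/2.45) = 2.8605
V₂ = 17.9 × 4.9900/2.8605 = 17.9 × 1.7445 = 31.2263 m/s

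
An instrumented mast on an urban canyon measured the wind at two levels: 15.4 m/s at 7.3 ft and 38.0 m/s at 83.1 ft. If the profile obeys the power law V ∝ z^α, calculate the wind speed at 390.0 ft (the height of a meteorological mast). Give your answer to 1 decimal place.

67.5 m/s

First find α: α = ln(V₂/V₁)/ln(z₂/z₁) = ln(38.0/15.4)/ln(83.1/7.3) = 0.90322/2.43217 = 0.3714
Extrapolate from 83.1 ft to 390.0 ft: V₃ = 38.0 × (390.0/83.1)^0.3714 = 38.0 × 1.7756 = 67.4746 m/s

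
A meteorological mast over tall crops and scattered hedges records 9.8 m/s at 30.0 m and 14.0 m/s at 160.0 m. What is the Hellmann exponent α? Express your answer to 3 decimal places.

α ≈ 0.213

Power law: V₂/V₁ = (z₂/z₁)^α ⇒ α = ln(V₂/V₁) / ln(z₂/z₁)
α = ln(14.0/9.8) / ln(160.0/30.0) = ln(1.4286) / ln(5.3333)
  = 0.35667 / 1.67398 = 0.21307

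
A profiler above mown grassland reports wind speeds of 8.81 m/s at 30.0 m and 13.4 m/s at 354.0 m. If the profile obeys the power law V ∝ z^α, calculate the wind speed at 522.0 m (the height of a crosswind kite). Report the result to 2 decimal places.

14.31 m/s

First find α: α = ln(V₂/V₁)/ln(z₂/z₁) = ln(13.4/8.81)/ln(354.0/30.0) = 0.41937/2.46810 = 0.1699
Extrapolate from 354.0 m to 522.0 m: V₃ = 13.4 × (522.0/354.0)^0.1699 = 13.4 × 1.0682 = 14.3141 m/s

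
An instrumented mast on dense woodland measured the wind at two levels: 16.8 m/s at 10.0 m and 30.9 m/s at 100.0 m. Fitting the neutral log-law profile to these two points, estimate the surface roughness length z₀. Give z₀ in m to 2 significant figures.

Log law: V(z) ∝ ln(z/z₀). With r = V₁/V₂ = 16.8/30.9 = 0.54369,
r · ln(z₂/z₀) = ln(z₁/z₀) ⇒ ln z₀ = (ln z₁ − r·ln z₂)/(1 − r)
ln z₀ = (2.30259 − 0.54369×4.60517) / 0.45631 = -0.4409
z₀ = exp(-0.4409) = 0.6434 m

z₀ ≈ 0.64 m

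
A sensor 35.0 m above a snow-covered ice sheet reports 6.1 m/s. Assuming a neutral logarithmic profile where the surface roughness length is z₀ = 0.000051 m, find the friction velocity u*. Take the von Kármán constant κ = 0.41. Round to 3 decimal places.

u* ≈ 0.186 m/s

Log law: V(z) = (u*/κ) · ln(z/z₀) ⇒ u* = κ · V / ln(z/z₀)
u* = 0.41 × 6.1 / ln(35.0/0.000051) = 0.41 × 6.1 / 13.4390
   = 2.5010 / 13.4390 = 0.1861 m/s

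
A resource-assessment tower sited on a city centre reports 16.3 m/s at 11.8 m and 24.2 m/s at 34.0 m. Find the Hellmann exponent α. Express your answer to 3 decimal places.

Power law: V₂/V₁ = (z₂/z₁)^α ⇒ α = ln(V₂/V₁) / ln(z₂/z₁)
α = ln(24.2/16.3) / ln(34.0/11.8) = ln(1.4847) / ln(2.8814)
  = 0.39519 / 1.05826 = 0.37343

α ≈ 0.373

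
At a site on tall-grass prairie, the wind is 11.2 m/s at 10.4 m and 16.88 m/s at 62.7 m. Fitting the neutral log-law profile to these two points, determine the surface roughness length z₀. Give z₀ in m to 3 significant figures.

z₀ ≈ 0.301 m

Log law: V(z) ∝ ln(z/z₀). With r = V₁/V₂ = 11.2/16.88 = 0.66351,
r · ln(z₂/z₀) = ln(z₁/z₀) ⇒ ln z₀ = (ln z₁ − r·ln z₂)/(1 − r)
ln z₀ = (2.34181 − 0.66351×4.13836) / 0.33649 = -1.2007
z₀ = exp(-1.2007) = 0.3010 m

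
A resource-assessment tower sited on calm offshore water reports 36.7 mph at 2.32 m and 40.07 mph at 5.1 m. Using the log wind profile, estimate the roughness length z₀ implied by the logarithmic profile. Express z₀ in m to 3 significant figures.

Log law: V(z) ∝ ln(z/z₀). With r = V₁/V₂ = 36.7/40.07 = 0.91590,
r · ln(z₂/z₀) = ln(z₁/z₀) ⇒ ln z₀ = (ln z₁ − r·ln z₂)/(1 − r)
ln z₀ = (0.84157 − 0.91590×1.62924) / 0.08410 = -7.7364
z₀ = exp(-7.7364) = 0.0004367 m

z₀ ≈ 0.000437 m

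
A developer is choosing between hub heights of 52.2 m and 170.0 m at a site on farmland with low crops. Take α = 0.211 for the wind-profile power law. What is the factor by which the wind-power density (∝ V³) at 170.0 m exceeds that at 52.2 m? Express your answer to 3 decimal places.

2.111

Speed ratio: V_B/V_A = (z_B/z_A)^α = (170.0/52.2)^0.211 = (3.2567)^0.211 = 1.28291
Power-density ratio: P_B/P_A = (V_B/V_A)³ = (1.28291)³ = 2.11149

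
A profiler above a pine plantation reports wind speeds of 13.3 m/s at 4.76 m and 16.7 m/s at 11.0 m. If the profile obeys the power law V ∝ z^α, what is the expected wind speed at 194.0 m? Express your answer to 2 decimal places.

36.43 m/s

First find α: α = ln(V₂/V₁)/ln(z₂/z₁) = ln(16.7/13.3)/ln(11.0/4.76) = 0.22764/0.83765 = 0.2718
Extrapolate from 11.0 m to 194.0 m: V₃ = 16.7 × (194.0/11.0)^0.2718 = 16.7 × 2.1814 = 36.4291 m/s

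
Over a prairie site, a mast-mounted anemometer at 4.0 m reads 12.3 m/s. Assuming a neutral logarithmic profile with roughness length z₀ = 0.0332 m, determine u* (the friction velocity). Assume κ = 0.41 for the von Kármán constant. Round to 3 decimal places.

u* ≈ 1.052 m/s

Log law: V(z) = (u*/κ) · ln(z/z₀) ⇒ u* = κ · V / ln(z/z₀)
u* = 0.41 × 12.3 / ln(4.0/0.0332) = 0.41 × 12.3 / 4.7915
   = 5.0430 / 4.7915 = 1.0525 m/s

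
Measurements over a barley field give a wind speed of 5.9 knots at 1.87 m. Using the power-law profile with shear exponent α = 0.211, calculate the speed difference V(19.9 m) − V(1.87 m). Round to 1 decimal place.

3.8 knots

Power law: V₂ = V₁ · (z₂/z₁)^α = 5.9 × (10.6417)^0.211 = 9.7174 knots
ΔV = 9.7174 − 5.9 = 3.8174 knots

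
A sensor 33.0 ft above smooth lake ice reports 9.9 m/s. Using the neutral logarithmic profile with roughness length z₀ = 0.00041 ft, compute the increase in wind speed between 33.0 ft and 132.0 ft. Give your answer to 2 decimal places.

Log law: V₂ = V₁ · ln(z₂/z₀)/ln(z₁/z₀) = 9.9 × 12.6822/11.2959 = 11.1150 m/s
ΔV = 11.1150 − 9.9 = 1.2150 m/s

1.21 m/s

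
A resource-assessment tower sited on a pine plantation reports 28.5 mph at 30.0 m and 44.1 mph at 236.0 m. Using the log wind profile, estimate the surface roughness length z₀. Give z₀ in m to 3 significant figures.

Log law: V(z) ∝ ln(z/z₀). With r = V₁/V₂ = 28.5/44.1 = 0.64626,
r · ln(z₂/z₀) = ln(z₁/z₀) ⇒ ln z₀ = (ln z₁ − r·ln z₂)/(1 − r)
ln z₀ = (3.40120 − 0.64626×5.46383) / 0.35374 = -0.3671
z₀ = exp(-0.3671) = 0.6928 m

z₀ ≈ 0.693 m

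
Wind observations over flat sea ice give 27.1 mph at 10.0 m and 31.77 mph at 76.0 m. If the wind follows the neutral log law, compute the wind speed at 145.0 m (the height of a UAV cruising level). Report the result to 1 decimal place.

33.3 mph

Log law: V ∝ ln(z/z₀). From the pair, with r = V₁/V₂ = 0.85301,
ln z₀ = (ln z₁ − r·ln z₂)/(1 − r) = (2.3026 − 0.85301×4.3307)/0.14699 = -9.4668 → z₀ = 0.00007738 m
V₃ = V₁ · ln(z₃/z₀)/ln(z₁/z₀) = 27.1 × 14.4435/11.7693 = 33.2575 mph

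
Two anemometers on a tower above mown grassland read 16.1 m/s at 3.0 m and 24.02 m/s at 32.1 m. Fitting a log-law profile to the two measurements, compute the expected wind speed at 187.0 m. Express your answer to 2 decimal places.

Log law: V ∝ ln(z/z₀). From the pair, with r = V₁/V₂ = 0.67027,
ln z₀ = (ln z₁ − r·ln z₂)/(1 − r) = (1.0986 − 0.67027×3.4689)/0.32973 = -3.7197 → z₀ = 0.02424 m
V₃ = V₁ · ln(z₃/z₀)/ln(z₁/z₀) = 16.1 × 8.9508/4.8183 = 29.9084 m/s

29.91 m/s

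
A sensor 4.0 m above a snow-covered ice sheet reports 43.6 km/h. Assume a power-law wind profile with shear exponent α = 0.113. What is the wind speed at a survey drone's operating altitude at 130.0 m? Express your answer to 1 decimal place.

64.6 km/h

Power-law profile: V₂ = V₁ · (z₂/z₁)^α
V₂ = 43.6 × (130.0/4.0)^0.113 = 43.6 × (32.5000)^0.113
    = 43.6 × 1.4820 = 64.6144 km/h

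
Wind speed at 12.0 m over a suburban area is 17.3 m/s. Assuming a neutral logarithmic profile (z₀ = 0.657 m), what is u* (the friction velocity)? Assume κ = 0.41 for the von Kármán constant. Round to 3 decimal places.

u* ≈ 2.442 m/s

Log law: V(z) = (u*/κ) · ln(z/z₀) ⇒ u* = κ · V / ln(z/z₀)
u* = 0.41 × 17.3 / ln(12.0/0.657) = 0.41 × 17.3 / 2.9050
   = 7.0930 / 2.9050 = 2.4417 m/s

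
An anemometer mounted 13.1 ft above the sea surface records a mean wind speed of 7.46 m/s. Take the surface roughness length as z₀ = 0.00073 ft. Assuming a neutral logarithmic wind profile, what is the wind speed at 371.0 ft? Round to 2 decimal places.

10.01 m/s

Log law: V(z) ∝ ln(z/z₀), so V₂/V₁ = ln(z₂/z₀) / ln(z₁/z₀).
ln(371.0/0.00073) = 13.1387, ln(13.1/0.00073) = 9.7951
V₂ = 7.46 × 13.1387/9.7951 = 7.46 × 1.3414 = 10.0065 m/s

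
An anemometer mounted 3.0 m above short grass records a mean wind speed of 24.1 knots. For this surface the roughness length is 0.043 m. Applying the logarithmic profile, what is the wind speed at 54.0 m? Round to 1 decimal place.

Log law: V(z) ∝ ln(z/z₀), so V₂/V₁ = ln(z₂/z₀) / ln(z₁/z₀).
ln(54.0/0.043) = 7.1355, ln(3.0/0.043) = 4.2452
V₂ = 24.1 × 7.1355/4.2452 = 24.1 × 1.6809 = 40.5088 knots

40.5 knots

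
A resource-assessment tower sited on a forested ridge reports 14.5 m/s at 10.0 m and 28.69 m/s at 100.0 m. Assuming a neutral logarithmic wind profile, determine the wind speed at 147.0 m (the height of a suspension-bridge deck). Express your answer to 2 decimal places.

31.06 m/s

Log law: V ∝ ln(z/z₀). From the pair, with r = V₁/V₂ = 0.50540,
ln z₀ = (ln z₁ − r·ln z₂)/(1 − r) = (2.3026 − 0.50540×4.6052)/0.49460 = -0.0503 → z₀ = 0.9509 m
V₃ = V₁ · ln(z₃/z₀)/ln(z₁/z₀) = 14.5 × 5.0407/2.3529 = 31.0642 m/s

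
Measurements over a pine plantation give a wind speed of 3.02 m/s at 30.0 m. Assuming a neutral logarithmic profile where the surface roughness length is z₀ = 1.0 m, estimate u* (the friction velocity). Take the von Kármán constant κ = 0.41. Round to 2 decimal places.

u* ≈ 0.36 m/s

Log law: V(z) = (u*/κ) · ln(z/z₀) ⇒ u* = κ · V / ln(z/z₀)
u* = 0.41 × 3.02 / ln(30.0/1.0) = 0.41 × 3.02 / 3.4012
   = 1.2382 / 3.4012 = 0.3640 m/s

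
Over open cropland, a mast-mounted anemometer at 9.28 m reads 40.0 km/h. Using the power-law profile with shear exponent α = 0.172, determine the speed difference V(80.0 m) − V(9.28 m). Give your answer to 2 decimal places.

Power law: V₂ = V₁ · (z₂/z₁)^α = 40.0 × (8.6207)^0.172 = 57.9393 km/h
ΔV = 57.9393 − 40.0 = 17.9393 km/h

17.94 km/h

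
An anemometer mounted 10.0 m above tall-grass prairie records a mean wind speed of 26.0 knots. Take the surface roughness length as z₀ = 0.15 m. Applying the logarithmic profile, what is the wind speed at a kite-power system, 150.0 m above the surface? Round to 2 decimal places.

42.77 knots

Log law: V(z) ∝ ln(z/z₀), so V₂/V₁ = ln(z₂/z₀) / ln(z₁/z₀).
ln(150.0/0.15) = 6.9078, ln(10.0/0.15) = 4.1997
V₂ = 26.0 × 6.9078/4.1997 = 26.0 × 1.6448 = 42.7653 knots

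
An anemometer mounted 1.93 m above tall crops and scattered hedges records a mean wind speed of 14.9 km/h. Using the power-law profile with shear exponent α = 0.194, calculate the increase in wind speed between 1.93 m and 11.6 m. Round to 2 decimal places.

6.20 km/h

Power law: V₂ = V₁ · (z₂/z₁)^α = 14.9 × (6.0104)^0.194 = 21.1005 km/h
ΔV = 21.1005 − 14.9 = 6.2005 km/h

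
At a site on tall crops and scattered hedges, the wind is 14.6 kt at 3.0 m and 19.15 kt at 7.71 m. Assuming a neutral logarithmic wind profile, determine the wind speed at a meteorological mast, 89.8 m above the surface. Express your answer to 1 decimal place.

31.0 kt

Log law: V ∝ ln(z/z₀). From the pair, with r = V₁/V₂ = 0.76240,
ln z₀ = (ln z₁ − r·ln z₂)/(1 − r) = (1.0986 − 0.76240×2.0425)/0.23760 = -1.9302 → z₀ = 0.1451 m
V₃ = V₁ · ln(z₃/z₀)/ln(z₁/z₀) = 14.6 × 6.4278/3.0288 = 30.9844 kt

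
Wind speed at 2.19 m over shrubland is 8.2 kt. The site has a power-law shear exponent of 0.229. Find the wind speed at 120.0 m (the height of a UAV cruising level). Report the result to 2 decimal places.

Power-law profile: V₂ = V₁ · (z₂/z₁)^α
V₂ = 8.2 × (120.0/2.19)^0.229 = 8.2 × (54.7945)^0.229
    = 8.2 × 2.5013 = 20.5109 kt

20.51 kt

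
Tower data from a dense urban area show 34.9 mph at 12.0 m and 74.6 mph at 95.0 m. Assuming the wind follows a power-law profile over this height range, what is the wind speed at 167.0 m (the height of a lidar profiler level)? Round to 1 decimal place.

First find α: α = ln(V₂/V₁)/ln(z₂/z₁) = ln(74.6/34.9)/ln(95.0/12.0) = 0.75965/2.06897 = 0.3672
Extrapolate from 95.0 m to 167.0 m: V₃ = 74.6 × (167.0/95.0)^0.3672 = 74.6 × 1.2301 = 91.7681 mph

91.8 mph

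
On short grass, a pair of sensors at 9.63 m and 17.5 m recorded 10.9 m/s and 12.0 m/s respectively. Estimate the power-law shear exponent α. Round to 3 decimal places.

Power law: V₂/V₁ = (z₂/z₁)^α ⇒ α = ln(V₂/V₁) / ln(z₂/z₁)
α = ln(12.0/10.9) / ln(17.5/9.63) = ln(1.1009) / ln(1.8172)
  = 0.09614 / 0.59732 = 0.16096

α ≈ 0.161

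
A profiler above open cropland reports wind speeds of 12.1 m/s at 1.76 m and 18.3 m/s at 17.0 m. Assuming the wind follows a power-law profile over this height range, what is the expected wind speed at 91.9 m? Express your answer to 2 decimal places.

First find α: α = ln(V₂/V₁)/ln(z₂/z₁) = ln(18.3/12.1)/ln(17.0/1.76) = 0.41370/2.26790 = 0.1824
Extrapolate from 17.0 m to 91.9 m: V₃ = 18.3 × (91.9/17.0)^0.1824 = 18.3 × 1.3605 = 24.8964 m/s

24.90 m/s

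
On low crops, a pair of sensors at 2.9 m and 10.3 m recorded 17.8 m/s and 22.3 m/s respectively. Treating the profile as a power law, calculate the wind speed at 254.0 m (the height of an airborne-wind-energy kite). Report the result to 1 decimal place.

39.4 m/s

First find α: α = ln(V₂/V₁)/ln(z₂/z₁) = ln(22.3/17.8)/ln(10.3/2.9) = 0.22539/1.26743 = 0.1778
Extrapolate from 10.3 m to 254.0 m: V₃ = 22.3 × (254.0/10.3)^0.1778 = 22.3 × 1.7682 = 39.4316 m/s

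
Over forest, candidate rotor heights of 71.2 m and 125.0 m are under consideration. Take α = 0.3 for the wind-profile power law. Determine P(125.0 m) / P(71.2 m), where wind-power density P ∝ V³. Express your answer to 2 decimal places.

1.66

Speed ratio: V_B/V_A = (z_B/z_A)^α = (125.0/71.2)^0.3 = (1.7556)^0.3 = 1.18394
Power-density ratio: P_B/P_A = (V_B/V_A)³ = (1.18394)³ = 1.65954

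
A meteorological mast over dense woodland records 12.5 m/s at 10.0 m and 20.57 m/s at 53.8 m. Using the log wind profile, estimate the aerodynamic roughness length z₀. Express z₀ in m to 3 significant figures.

z₀ ≈ 0.738 m

Log law: V(z) ∝ ln(z/z₀). With r = V₁/V₂ = 12.5/20.57 = 0.60768,
r · ln(z₂/z₀) = ln(z₁/z₀) ⇒ ln z₀ = (ln z₁ − r·ln z₂)/(1 − r)
ln z₀ = (2.30259 − 0.60768×3.98527) / 0.39232 = -0.3038
z₀ = exp(-0.3038) = 0.7380 m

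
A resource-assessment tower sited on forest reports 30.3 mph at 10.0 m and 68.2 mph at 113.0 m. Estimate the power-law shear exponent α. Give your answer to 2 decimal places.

Power law: V₂/V₁ = (z₂/z₁)^α ⇒ α = ln(V₂/V₁) / ln(z₂/z₁)
α = ln(68.2/30.3) / ln(113.0/10.0) = ln(2.2508) / ln(11.3000)
  = 0.81130 / 2.42480 = 0.33458

α ≈ 0.33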